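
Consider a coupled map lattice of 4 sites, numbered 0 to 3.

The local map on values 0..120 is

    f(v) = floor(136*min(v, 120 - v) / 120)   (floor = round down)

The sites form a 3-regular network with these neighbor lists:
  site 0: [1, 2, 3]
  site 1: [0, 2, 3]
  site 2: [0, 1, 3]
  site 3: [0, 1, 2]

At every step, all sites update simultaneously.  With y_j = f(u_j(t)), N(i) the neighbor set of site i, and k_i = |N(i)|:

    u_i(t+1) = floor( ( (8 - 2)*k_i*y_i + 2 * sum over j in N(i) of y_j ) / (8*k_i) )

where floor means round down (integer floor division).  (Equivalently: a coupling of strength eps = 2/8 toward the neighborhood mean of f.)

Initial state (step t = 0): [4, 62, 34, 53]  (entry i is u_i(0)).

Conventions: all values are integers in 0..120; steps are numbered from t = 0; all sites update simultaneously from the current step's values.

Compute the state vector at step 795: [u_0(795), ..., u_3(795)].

Answer: [63, 63, 63, 63]
Key observation: The state at step 9, [63, 63, 63, 63], reappears at step 11: the system is in a cycle of period 2 from step 9 on.  Therefore the state at step 795 equals the state at step 9 + ((795 - 9) mod 2) = 9, which is [63, 63, 63, 63].

Derivation:
t=0: [4, 62, 34, 53]
t=1: [16, 57, 39, 53]
t=2: [27, 58, 44, 55]
t=3: [37, 60, 49, 58]
t=4: [46, 64, 55, 62]
t=5: [54, 62, 61, 63]
t=6: [62, 64, 65, 64]
t=7: [64, 63, 62, 63]
t=8: [63, 64, 64, 64]
t=9: [63, 63, 63, 63]
t=10: [64, 64, 64, 64]
t=11: [63, 63, 63, 63]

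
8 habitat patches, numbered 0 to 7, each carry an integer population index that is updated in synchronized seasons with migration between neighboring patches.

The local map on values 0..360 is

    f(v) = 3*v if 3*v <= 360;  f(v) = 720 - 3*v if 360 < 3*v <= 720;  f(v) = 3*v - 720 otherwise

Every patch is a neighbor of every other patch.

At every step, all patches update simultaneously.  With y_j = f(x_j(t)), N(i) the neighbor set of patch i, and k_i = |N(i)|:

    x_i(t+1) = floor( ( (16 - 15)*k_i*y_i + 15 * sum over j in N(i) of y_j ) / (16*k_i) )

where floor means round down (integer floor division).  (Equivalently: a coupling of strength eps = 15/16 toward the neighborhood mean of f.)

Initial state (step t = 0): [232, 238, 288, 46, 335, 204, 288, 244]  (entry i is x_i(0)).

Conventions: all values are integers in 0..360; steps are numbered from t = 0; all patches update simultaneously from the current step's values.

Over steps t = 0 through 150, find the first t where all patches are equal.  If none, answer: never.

Simulating step by step:
t=0: [232, 238, 288, 46, 335, 204, 288, 244]  (not all equal)
t=1: [113, 114, 105, 105, 94, 107, 105, 114]  (not all equal)
t=2: [320, 319, 321, 321, 324, 321, 321, 319]  (not all equal)
t=3: [242, 242, 242, 242, 241, 242, 242, 242]  (not all equal)
t=4: [5, 5, 5, 5, 5, 5, 5, 5]  (all equal)

Answer: 4
Key observation: Synchronization is absorbing here: once all patches are equal they stay equal, and step 4 is the first all-equal step.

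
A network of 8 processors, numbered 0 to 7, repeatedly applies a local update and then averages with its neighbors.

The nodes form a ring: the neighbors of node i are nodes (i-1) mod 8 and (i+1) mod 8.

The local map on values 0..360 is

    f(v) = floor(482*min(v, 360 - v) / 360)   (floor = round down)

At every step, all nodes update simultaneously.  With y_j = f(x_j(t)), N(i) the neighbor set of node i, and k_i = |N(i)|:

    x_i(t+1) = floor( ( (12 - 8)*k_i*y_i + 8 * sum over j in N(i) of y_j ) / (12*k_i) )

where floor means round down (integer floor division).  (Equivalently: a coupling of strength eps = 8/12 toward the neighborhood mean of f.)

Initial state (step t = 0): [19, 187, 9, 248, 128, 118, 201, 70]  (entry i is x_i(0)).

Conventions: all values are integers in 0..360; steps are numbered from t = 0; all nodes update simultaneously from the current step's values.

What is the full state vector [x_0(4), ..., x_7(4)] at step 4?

Simulating step by step:
t=0: [19, 187, 9, 248, 128, 118, 201, 70]
t=1: [116, 89, 130, 110, 159, 180, 154, 110]
t=2: [140, 149, 146, 177, 200, 219, 198, 169]
t=3: [204, 193, 210, 215, 212, 206, 210, 209]
t=4: [211, 210, 205, 197, 199, 201, 202, 203]

Answer: [211, 210, 205, 197, 199, 201, 202, 203]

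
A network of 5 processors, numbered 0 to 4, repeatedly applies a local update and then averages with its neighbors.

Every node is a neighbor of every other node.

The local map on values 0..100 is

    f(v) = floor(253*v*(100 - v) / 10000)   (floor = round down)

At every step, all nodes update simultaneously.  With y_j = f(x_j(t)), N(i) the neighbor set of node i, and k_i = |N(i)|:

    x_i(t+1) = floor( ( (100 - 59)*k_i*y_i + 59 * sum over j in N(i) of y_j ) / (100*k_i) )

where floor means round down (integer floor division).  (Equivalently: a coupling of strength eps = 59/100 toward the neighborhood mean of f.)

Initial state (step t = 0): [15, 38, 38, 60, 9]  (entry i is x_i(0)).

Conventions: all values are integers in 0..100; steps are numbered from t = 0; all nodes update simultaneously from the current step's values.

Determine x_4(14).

Answer: x_4(14) = 60

Derivation:
t=0: [15, 38, 38, 60, 9]
t=1: [42, 49, 49, 49, 39]
t=2: [61, 62, 62, 62, 61]
t=3: [59, 59, 59, 59, 59]
t=4: [61, 61, 61, 61, 61]
t=5: [60, 60, 60, 60, 60]
t=6: [60, 60, 60, 60, 60]
t=7: [60, 60, 60, 60, 60]
t=8: [60, 60, 60, 60, 60]
t=9: [60, 60, 60, 60, 60]
t=10: [60, 60, 60, 60, 60]
t=11: [60, 60, 60, 60, 60]
t=12: [60, 60, 60, 60, 60]
t=13: [60, 60, 60, 60, 60]
t=14: [60, 60, 60, 60, 60]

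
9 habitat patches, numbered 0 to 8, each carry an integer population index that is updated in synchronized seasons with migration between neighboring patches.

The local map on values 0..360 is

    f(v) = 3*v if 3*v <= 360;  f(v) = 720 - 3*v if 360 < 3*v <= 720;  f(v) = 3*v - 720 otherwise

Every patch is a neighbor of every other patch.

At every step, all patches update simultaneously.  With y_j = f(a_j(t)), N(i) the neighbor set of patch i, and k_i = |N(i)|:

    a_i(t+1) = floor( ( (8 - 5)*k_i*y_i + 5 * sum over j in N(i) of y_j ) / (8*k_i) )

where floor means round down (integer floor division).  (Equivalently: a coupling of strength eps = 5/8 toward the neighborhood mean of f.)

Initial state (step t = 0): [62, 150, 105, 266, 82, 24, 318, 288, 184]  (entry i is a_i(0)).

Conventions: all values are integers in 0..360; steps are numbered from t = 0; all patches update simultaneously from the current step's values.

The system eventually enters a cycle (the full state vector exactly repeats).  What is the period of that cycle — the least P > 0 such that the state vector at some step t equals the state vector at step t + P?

Simulating step by step:
t=0: [62, 150, 105, 266, 82, 24, 318, 288, 184]
t=1: [189, 213, 227, 156, 206, 155, 203, 176, 183]
t=2: [151, 129, 117, 180, 136, 181, 138, 162, 156]
t=3: [267, 287, 292, 241, 281, 240, 279, 257, 263]
t=4: [81, 99, 104, 58, 94, 57, 92, 73, 78]
t=5: [244, 260, 265, 224, 256, 223, 254, 237, 241]
t=6: [30, 45, 49, 41, 41, 42, 39, 29, 28]
t=7: [107, 120, 124, 117, 117, 118, 115, 106, 105]
t=8: [334, 346, 342, 343, 343, 344, 341, 333, 332]
t=9: [294, 304, 301, 302, 302, 303, 300, 293, 292]
t=10: [172, 181, 178, 179, 179, 180, 177, 171, 170]
t=11: [194, 186, 189, 188, 188, 187, 190, 195, 196]
t=12: [145, 152, 150, 151, 151, 151, 149, 144, 143]
t=13: [277, 271, 273, 272, 272, 272, 274, 278, 279]
t=14: [105, 99, 101, 100, 100, 100, 102, 106, 106]
t=15: [308, 303, 305, 304, 304, 304, 306, 309, 309]
t=16: [199, 194, 196, 195, 195, 195, 197, 200, 200]
t=17: [127, 132, 130, 131, 131, 131, 129, 126, 126]
t=18: [334, 329, 331, 330, 330, 330, 332, 335, 335]
t=19: [277, 272, 274, 273, 273, 273, 275, 278, 278]
t=20: [106, 101, 103, 102, 102, 102, 104, 107, 107]
t=21: [313, 308, 310, 309, 309, 309, 311, 314, 314]
t=22: [214, 209, 211, 210, 210, 210, 212, 215, 215]
t=23: [82, 87, 85, 86, 86, 86, 84, 81, 81]
t=24: [250, 255, 253, 254, 254, 254, 252, 249, 249]
t=25: [34, 39, 37, 38, 38, 38, 36, 33, 33]
t=26: [106, 111, 109, 110, 110, 110, 108, 105, 105]
t=27: [322, 327, 325, 326, 326, 326, 324, 321, 321]
t=28: [250, 255, 253, 254, 254, 254, 252, 249, 249]

Answer: 4
Key observation: The state at step 24, [250, 255, 253, 254, 254, 254, 252, 249, 249], reappears at step 28 — and no state repeats earlier — so the cycle the system enters has period 4.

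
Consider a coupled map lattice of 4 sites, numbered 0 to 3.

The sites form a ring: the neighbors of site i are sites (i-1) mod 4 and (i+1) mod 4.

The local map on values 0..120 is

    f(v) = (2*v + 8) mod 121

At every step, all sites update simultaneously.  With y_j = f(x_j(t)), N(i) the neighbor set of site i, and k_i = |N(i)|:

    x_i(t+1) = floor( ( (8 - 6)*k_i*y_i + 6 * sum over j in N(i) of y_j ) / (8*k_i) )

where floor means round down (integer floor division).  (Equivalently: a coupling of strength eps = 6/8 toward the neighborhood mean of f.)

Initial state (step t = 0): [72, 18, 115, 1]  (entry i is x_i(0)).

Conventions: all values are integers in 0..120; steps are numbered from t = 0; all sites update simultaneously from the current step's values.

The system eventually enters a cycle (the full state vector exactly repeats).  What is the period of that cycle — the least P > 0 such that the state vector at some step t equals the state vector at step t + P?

Simulating step by step:
t=0: [72, 18, 115, 1]
t=1: [28, 66, 49, 58]
t=2: [24, 68, 34, 64]
t=3: [28, 55, 33, 53]
t=4: [103, 81, 105, 80]
t=5: [59, 83, 60, 83]
t=6: [41, 17, 41, 17]
t=7: [54, 78, 54, 78]
t=8: [61, 97, 61, 97]
t=9: [63, 27, 63, 27]
t=10: [49, 25, 49, 25]
t=11: [70, 94, 70, 94]
t=12: [63, 39, 63, 39]
t=13: [67, 31, 67, 31]
t=14: [57, 33, 57, 33]
t=15: [55, 19, 55, 19]
t=16: [64, 100, 64, 100]
t=17: [69, 33, 69, 33]
t=18: [61, 37, 61, 37]
t=19: [63, 27, 63, 27]

Answer: 10
Key observation: The state at step 9, [63, 27, 63, 27], reappears at step 19 — and no state repeats earlier — so the cycle the system enters has period 10.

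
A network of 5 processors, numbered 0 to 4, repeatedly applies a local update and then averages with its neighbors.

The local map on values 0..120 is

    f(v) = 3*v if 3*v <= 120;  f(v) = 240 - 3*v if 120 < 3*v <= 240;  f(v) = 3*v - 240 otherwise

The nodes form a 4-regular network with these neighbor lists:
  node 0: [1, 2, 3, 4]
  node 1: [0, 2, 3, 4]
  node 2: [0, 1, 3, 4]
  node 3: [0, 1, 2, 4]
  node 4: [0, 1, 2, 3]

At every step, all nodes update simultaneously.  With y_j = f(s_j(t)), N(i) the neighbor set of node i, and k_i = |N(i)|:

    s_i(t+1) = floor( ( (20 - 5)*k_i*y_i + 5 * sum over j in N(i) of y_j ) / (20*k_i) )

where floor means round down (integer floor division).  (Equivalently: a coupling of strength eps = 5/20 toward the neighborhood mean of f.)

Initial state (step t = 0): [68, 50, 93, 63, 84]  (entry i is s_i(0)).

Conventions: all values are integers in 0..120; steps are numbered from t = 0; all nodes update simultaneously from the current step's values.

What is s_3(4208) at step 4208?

Answer: s_3(4208) = 69
Key observation: The state at step 17, [33, 33, 33, 33, 33], reappears at step 21: the system is in a cycle of period 4 from step 17 on.  Therefore the state at step 4208 equals the state at step 17 + ((4208 - 17) mod 4) = 20, which is [69, 69, 69, 69, 69].

Derivation:
t=0: [68, 50, 93, 63, 84]
t=1: [39, 76, 41, 49, 22]
t=2: [105, 33, 105, 89, 70]
t=3: [70, 87, 70, 37, 39]
t=4: [39, 33, 39, 95, 99]
t=5: [107, 95, 107, 58, 66]
t=6: [75, 50, 75, 65, 48]
t=7: [26, 78, 26, 47, 82]
t=8: [70, 20, 70, 84, 20]
t=9: [32, 53, 32, 20, 53]
t=10: [91, 81, 91, 67, 81]
t=11: [29, 9, 29, 33, 9]
t=12: [80, 39, 80, 88, 39]
t=13: [16, 96, 16, 32, 96]
t=14: [51, 51, 51, 84, 51]
t=15: [82, 82, 82, 30, 82]
t=16: [11, 11, 11, 69, 11]
t=17: [33, 33, 33, 33, 33]
t=18: [99, 99, 99, 99, 99]
t=19: [57, 57, 57, 57, 57]
t=20: [69, 69, 69, 69, 69]
t=21: [33, 33, 33, 33, 33]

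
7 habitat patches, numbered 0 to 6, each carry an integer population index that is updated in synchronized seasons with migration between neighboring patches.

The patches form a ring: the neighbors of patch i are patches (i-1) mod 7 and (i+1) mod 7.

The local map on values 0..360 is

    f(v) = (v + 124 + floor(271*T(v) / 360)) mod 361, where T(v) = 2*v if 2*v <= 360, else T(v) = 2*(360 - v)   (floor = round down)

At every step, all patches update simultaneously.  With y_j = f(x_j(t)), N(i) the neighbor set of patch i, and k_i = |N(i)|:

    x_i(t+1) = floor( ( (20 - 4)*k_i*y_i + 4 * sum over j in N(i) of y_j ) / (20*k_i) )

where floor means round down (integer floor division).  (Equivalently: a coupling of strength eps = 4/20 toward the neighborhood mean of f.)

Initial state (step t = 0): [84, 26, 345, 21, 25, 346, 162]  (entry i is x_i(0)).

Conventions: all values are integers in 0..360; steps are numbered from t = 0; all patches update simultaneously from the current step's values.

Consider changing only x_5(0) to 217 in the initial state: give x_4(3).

Answer: x_4(3) = 200
Key observation: This trace re-runs the system from the modified initial state.

Derivation:
t=0: [84, 26, 345, 21, 25, 217, 162]
t=1: [302, 197, 140, 172, 185, 191, 187]
t=2: [163, 190, 130, 186, 208, 208, 204]
t=3: [177, 192, 112, 196, 200, 199, 197]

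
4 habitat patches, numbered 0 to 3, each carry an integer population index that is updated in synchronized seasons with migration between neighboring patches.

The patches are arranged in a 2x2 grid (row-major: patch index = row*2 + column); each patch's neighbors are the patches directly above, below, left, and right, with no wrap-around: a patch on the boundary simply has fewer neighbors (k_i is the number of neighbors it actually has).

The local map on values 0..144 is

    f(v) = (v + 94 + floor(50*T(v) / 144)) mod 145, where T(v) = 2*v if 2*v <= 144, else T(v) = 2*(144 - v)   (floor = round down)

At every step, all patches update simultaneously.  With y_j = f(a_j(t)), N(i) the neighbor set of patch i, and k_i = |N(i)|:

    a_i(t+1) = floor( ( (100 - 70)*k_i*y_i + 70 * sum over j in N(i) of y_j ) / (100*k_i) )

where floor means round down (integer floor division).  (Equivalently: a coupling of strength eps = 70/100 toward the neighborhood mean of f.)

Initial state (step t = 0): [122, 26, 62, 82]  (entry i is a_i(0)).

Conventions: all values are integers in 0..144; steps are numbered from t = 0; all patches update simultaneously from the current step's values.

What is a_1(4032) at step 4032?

Simulating step by step:
t=0: [122, 26, 62, 82]
t=1: [93, 97, 72, 89]
t=2: [75, 76, 74, 74]
t=3: [71, 71, 71, 71]
t=4: [69, 69, 69, 69]
t=5: [65, 65, 65, 65]
t=6: [59, 59, 59, 59]
t=7: [48, 48, 48, 48]
t=8: [30, 30, 30, 30]
t=9: [144, 144, 144, 144]
t=10: [93, 93, 93, 93]
t=11: [77, 77, 77, 77]
t=12: [72, 72, 72, 72]
t=13: [71, 71, 71, 71]

Answer: a_1(4032) = 72
Key observation: The state at step 3, [71, 71, 71, 71], reappears at step 13: the system is in a cycle of period 10 from step 3 on.  Therefore the state at step 4032 equals the state at step 3 + ((4032 - 3) mod 10) = 12, which is [72, 72, 72, 72].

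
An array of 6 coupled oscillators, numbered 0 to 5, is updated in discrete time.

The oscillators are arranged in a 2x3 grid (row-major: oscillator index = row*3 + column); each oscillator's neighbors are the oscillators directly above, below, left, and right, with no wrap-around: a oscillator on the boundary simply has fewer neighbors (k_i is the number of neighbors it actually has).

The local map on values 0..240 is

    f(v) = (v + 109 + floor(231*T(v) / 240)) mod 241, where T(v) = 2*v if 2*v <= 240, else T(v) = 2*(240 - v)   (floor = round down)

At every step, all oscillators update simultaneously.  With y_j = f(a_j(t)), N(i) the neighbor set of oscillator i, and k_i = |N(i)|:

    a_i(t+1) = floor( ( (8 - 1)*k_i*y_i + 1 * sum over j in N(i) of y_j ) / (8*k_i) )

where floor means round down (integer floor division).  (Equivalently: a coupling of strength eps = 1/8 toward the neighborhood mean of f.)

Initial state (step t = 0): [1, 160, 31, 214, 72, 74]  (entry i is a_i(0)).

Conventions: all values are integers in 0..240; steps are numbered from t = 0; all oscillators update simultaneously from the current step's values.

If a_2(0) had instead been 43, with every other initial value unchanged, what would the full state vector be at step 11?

Simulating step by step:
t=0: [1, 160, 43, 214, 72, 74]
t=1: [116, 176, 221, 127, 84, 93]
t=2: [204, 164, 128, 205, 120, 137]
t=3: [143, 179, 208, 145, 213, 204]
t=4: [194, 162, 138, 191, 136, 140]
t=5: [152, 180, 200, 156, 200, 200]
t=6: [187, 162, 146, 182, 147, 145]
t=7: [158, 180, 193, 162, 192, 194]
t=8: [181, 162, 151, 178, 153, 150]
t=9: [163, 180, 189, 166, 186, 190]
t=10: [177, 163, 155, 175, 157, 154]
t=11: [166, 178, 185, 168, 183, 186]

Answer: [166, 178, 185, 168, 183, 186]
Key observation: This trace re-runs the system from the modified initial state.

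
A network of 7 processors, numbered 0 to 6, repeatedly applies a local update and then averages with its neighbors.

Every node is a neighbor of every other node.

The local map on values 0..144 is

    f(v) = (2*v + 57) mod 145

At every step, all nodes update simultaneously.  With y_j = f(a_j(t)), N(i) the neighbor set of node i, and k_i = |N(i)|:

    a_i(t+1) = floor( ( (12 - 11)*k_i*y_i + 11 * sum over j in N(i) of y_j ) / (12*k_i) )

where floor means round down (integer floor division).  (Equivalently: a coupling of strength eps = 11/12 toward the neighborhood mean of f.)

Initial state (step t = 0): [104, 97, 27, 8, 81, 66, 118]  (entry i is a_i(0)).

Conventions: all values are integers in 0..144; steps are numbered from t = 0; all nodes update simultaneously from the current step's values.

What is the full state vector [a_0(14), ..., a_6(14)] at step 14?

Answer: [13, 13, 13, 13, 13, 13, 13]

Derivation:
t=0: [104, 97, 27, 8, 81, 66, 118]
t=1: [72, 73, 73, 76, 75, 78, 80]
t=2: [63, 62, 62, 62, 62, 62, 61]
t=3: [35, 36, 36, 36, 36, 36, 36]
t=4: [128, 128, 128, 128, 128, 128, 128]
t=5: [23, 23, 23, 23, 23, 23, 23]
t=6: [103, 103, 103, 103, 103, 103, 103]
t=7: [118, 118, 118, 118, 118, 118, 118]
t=8: [3, 3, 3, 3, 3, 3, 3]
t=9: [63, 63, 63, 63, 63, 63, 63]
t=10: [38, 38, 38, 38, 38, 38, 38]
t=11: [133, 133, 133, 133, 133, 133, 133]
t=12: [33, 33, 33, 33, 33, 33, 33]
t=13: [123, 123, 123, 123, 123, 123, 123]
t=14: [13, 13, 13, 13, 13, 13, 13]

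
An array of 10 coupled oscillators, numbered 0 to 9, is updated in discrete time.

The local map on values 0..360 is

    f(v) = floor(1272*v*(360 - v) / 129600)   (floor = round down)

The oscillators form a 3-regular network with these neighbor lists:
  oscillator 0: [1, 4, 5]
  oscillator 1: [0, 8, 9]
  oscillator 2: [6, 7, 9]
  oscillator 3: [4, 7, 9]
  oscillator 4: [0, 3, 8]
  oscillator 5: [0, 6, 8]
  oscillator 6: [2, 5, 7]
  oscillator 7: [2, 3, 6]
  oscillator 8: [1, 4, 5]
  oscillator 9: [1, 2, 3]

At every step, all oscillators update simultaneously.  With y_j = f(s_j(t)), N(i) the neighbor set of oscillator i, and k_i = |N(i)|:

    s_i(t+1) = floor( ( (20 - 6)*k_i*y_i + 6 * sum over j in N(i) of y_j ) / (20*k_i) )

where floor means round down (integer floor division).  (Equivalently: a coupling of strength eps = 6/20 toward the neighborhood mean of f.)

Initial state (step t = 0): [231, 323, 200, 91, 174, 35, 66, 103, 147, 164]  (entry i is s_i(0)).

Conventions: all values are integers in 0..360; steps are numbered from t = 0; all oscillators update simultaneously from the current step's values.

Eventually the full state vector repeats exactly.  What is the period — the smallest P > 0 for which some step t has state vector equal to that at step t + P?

Answer: 4
Key observation: The state at step 33, [153, 180, 313, 302, 182, 180, 301, 313, 153, 301], reappears at step 37 — and no state repeats earlier — so the cycle the system enters has period 4.

Derivation:
t=0: [231, 323, 200, 91, 174, 35, 66, 103, 147, 164]
t=1: [258, 173, 296, 257, 305, 156, 201, 255, 269, 287]
t=2: [259, 292, 207, 244, 190, 299, 295, 259, 247, 219]
t=3: [248, 219, 291, 281, 302, 197, 206, 256, 260, 290]
t=4: [269, 284, 215, 215, 194, 304, 295, 255, 257, 211]
t=5: [237, 228, 289, 302, 301, 185, 205, 263, 250, 297]
t=6: [278, 280, 215, 180, 194, 308, 294, 243, 266, 194]
t=7: [225, 231, 292, 313, 299, 175, 207, 276, 240, 305]
t=8: [287, 278, 205, 157, 197, 310, 290, 223, 276, 177]
t=9: [212, 231, 299, 311, 294, 169, 215, 291, 227, 306]
t=10: [294, 280, 191, 159, 208, 312, 282, 201, 287, 175]
t=11: [200, 224, 305, 313, 287, 163, 228, 303, 211, 306]
t=12: [301, 287, 177, 154, 220, 312, 271, 178, 297, 174]
t=13: [187, 210, 308, 311, 278, 161, 243, 308, 193, 305]
t=14: [306, 296, 169, 158, 234, 311, 258, 168, 305, 176]
t=15: [175, 193, 310, 311, 266, 162, 258, 309, 177, 303]
t=16: [309, 301, 164, 161, 249, 309, 242, 163, 309, 180]
t=17: [167, 184, 311, 310, 251, 166, 274, 311, 167, 302]
t=18: [311, 302, 159, 165, 266, 307, 223, 157, 311, 181]
t=19: [161, 181, 311, 307, 232, 171, 287, 311, 161, 301]
t=20: [312, 302, 157, 172, 282, 305, 205, 155, 312, 184]
t=21: [157, 180, 312, 306, 211, 175, 296, 311, 157, 301]
t=22: [312, 302, 153, 176, 294, 302, 190, 153, 312, 184]
t=23: [155, 180, 311, 303, 193, 180, 301, 311, 155, 301]
t=24: [312, 302, 154, 182, 300, 302, 183, 153, 312, 185]
t=25: [154, 180, 312, 302, 184, 180, 301, 311, 154, 301]
t=26: [313, 302, 151, 183, 301, 302, 183, 153, 313, 185]
t=27: [152, 180, 310, 302, 182, 180, 300, 311, 152, 301]
t=28: [312, 302, 156, 183, 301, 302, 185, 154, 312, 185]
t=29: [153, 180, 312, 302, 182, 180, 301, 312, 153, 301]
t=30: [312, 302, 151, 183, 301, 302, 182, 151, 312, 185]
t=31: [153, 180, 310, 301, 182, 180, 300, 310, 153, 301]
t=32: [312, 302, 156, 186, 301, 302, 185, 156, 312, 186]
t=33: [153, 180, 313, 302, 182, 180, 301, 313, 153, 301]
t=34: [312, 302, 150, 183, 301, 302, 182, 149, 312, 185]
t=35: [153, 180, 310, 301, 182, 180, 300, 309, 153, 301]
t=36: [312, 302, 156, 186, 301, 302, 185, 158, 312, 186]
t=37: [153, 180, 313, 302, 182, 180, 301, 313, 153, 301]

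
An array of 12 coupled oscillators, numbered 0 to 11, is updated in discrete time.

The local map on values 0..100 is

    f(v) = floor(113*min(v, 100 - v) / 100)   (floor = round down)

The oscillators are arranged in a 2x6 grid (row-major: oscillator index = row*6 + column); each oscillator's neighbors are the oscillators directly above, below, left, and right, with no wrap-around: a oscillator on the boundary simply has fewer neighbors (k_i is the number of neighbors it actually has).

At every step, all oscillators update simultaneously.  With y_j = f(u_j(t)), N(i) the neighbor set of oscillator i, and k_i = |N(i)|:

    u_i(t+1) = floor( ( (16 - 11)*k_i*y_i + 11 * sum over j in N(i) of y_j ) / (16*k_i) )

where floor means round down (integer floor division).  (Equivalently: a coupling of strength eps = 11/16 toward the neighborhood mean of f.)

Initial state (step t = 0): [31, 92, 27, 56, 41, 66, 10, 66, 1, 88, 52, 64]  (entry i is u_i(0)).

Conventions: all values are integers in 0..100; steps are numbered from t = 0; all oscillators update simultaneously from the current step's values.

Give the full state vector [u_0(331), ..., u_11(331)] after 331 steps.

Answer: [50, 50, 50, 50, 49, 49, 50, 50, 50, 50, 49, 49]
Key observation: The state at step 21, [49, 49, 49, 49, 50, 50, 49, 49, 49, 49, 50, 50], reappears at step 25: the system is in a cycle of period 4 from step 21 on.  Therefore the state at step 331 equals the state at step 21 + ((331 - 21) mod 4) = 23, which is [50, 50, 50, 50, 49, 49, 50, 50, 50, 50, 49, 49].

Derivation:
t=0: [31, 92, 27, 56, 41, 66, 10, 66, 1, 88, 52, 64]
t=1: [17, 26, 22, 35, 46, 41, 28, 16, 18, 27, 39, 44]
t=2: [26, 23, 27, 36, 45, 48, 22, 23, 22, 32, 43, 46]
t=3: [25, 27, 29, 39, 48, 51, 26, 24, 28, 36, 46, 51]
t=4: [29, 29, 34, 42, 51, 54, 27, 29, 32, 41, 50, 53]
t=5: [31, 33, 38, 46, 52, 53, 31, 32, 37, 46, 52, 53]
t=6: [35, 37, 42, 49, 53, 53, 35, 37, 42, 49, 53, 53]
t=7: [39, 41, 47, 52, 53, 53, 39, 41, 47, 52, 53, 53]
t=8: [44, 47, 51, 53, 53, 53, 44, 47, 51, 53, 53, 53]
t=9: [50, 52, 54, 53, 53, 53, 50, 52, 54, 53, 53, 53]
t=10: [55, 53, 52, 52, 53, 53, 55, 53, 52, 52, 53, 53]
t=11: [51, 52, 53, 53, 53, 53, 51, 52, 53, 53, 53, 53]
t=12: [54, 54, 53, 53, 53, 53, 54, 54, 53, 53, 53, 53]
t=13: [51, 51, 52, 53, 53, 53, 51, 51, 52, 53, 53, 53]
t=14: [55, 54, 54, 53, 53, 53, 55, 54, 54, 53, 53, 53]
t=15: [50, 50, 51, 52, 53, 53, 50, 50, 51, 52, 53, 53]
t=16: [56, 55, 55, 54, 53, 53, 56, 55, 55, 54, 53, 53]
t=17: [49, 49, 50, 51, 52, 53, 49, 49, 50, 51, 52, 53]
t=18: [55, 55, 55, 55, 54, 53, 55, 55, 55, 55, 54, 53]
t=19: [50, 50, 50, 50, 51, 52, 50, 50, 50, 50, 51, 52]
t=20: [56, 56, 56, 55, 55, 54, 56, 56, 56, 55, 55, 54]
t=21: [49, 49, 49, 49, 50, 50, 49, 49, 49, 49, 50, 50]
t=22: [55, 55, 55, 55, 55, 56, 55, 55, 55, 55, 55, 56]
t=23: [50, 50, 50, 50, 49, 49, 50, 50, 50, 50, 49, 49]
t=24: [56, 56, 56, 55, 55, 55, 56, 56, 56, 55, 55, 55]
t=25: [49, 49, 49, 49, 50, 50, 49, 49, 49, 49, 50, 50]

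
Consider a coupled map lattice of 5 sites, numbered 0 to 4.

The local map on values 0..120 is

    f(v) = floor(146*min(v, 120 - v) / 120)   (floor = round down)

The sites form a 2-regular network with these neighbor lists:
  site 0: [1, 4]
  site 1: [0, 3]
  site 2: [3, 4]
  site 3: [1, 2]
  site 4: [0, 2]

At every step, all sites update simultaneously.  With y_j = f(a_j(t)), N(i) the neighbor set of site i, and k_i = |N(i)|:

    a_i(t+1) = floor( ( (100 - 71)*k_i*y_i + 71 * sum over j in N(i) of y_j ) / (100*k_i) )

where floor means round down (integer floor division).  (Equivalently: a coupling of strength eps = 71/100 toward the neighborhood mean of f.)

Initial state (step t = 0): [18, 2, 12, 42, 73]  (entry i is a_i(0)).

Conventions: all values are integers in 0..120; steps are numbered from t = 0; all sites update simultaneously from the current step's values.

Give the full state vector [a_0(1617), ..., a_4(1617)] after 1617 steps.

Answer: [60, 60, 60, 60, 60]
Key observation: The state at step 14, [70, 70, 70, 70, 70], reappears at step 20: the system is in a cycle of period 6 from step 14 on.  Therefore the state at step 1617 equals the state at step 14 + ((1617 - 14) mod 6) = 15, which is [60, 60, 60, 60, 60].

Derivation:
t=0: [18, 2, 12, 42, 73]
t=1: [27, 26, 42, 20, 28]
t=2: [32, 28, 35, 36, 39]
t=3: [39, 38, 44, 39, 42]
t=4: [48, 46, 50, 48, 50]
t=5: [57, 57, 59, 57, 59]
t=6: [69, 69, 70, 69, 70]
t=7: [61, 62, 60, 61, 60]
t=8: [71, 70, 72, 71, 72]
t=9: [59, 59, 58, 59, 58]
t=10: [70, 71, 70, 70, 70]
t=11: [59, 59, 60, 59, 60]
t=12: [71, 71, 72, 71, 72]
t=13: [58, 59, 58, 58, 58]
t=14: [70, 70, 70, 70, 70]
t=15: [60, 60, 60, 60, 60]
t=16: [73, 73, 73, 73, 73]
t=17: [57, 57, 57, 57, 57]
t=18: [69, 69, 69, 69, 69]
t=19: [62, 62, 62, 62, 62]
t=20: [70, 70, 70, 70, 70]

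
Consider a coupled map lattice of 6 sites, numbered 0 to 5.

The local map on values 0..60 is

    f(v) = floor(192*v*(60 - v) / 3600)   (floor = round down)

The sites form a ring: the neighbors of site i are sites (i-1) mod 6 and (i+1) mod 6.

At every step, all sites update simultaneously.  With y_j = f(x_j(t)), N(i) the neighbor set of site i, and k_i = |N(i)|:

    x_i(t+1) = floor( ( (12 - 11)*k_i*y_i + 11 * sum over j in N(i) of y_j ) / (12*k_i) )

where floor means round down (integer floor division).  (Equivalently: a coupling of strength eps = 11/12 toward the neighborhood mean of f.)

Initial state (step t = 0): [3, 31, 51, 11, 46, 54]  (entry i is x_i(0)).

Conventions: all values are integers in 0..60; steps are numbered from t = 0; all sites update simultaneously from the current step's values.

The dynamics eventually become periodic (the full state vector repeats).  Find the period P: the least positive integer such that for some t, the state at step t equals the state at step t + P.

Simulating step by step:
t=0: [3, 31, 51, 11, 46, 54]
t=1: [30, 19, 36, 28, 23, 21]
t=2: [42, 46, 44, 45, 45, 46]
t=3: [34, 38, 35, 36, 35, 37]
t=4: [44, 46, 45, 46, 45, 46]
t=5: [34, 36, 34, 35, 34, 36]
t=6: [46, 46, 46, 46, 46, 46]
t=7: [34, 34, 34, 34, 34, 34]
t=8: [47, 47, 47, 47, 47, 47]
t=9: [32, 32, 32, 32, 32, 32]
t=10: [47, 47, 47, 47, 47, 47]

Answer: 2
Key observation: The state at step 8, [47, 47, 47, 47, 47, 47], reappears at step 10 — and no state repeats earlier — so the cycle the system enters has period 2.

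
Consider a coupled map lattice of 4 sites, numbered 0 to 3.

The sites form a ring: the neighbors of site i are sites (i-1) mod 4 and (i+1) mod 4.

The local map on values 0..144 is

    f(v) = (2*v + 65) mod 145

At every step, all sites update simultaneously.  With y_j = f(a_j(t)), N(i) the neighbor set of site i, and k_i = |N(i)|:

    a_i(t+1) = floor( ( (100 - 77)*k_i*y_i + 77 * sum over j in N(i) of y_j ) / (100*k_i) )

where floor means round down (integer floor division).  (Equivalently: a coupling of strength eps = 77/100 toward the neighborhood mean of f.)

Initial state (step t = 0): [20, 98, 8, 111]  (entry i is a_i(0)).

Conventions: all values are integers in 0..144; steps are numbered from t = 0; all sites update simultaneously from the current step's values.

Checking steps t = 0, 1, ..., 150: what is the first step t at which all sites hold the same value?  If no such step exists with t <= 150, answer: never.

Answer: 21
Key observation: Synchronization is absorbing here: once all sites are equal they stay equal, and step 21 is the first all-equal step.

Derivation:
t=0: [20, 98, 8, 111]  (not all equal)
t=1: [123, 98, 117, 104]  (not all equal)
t=2: [98, 38, 96, 40]  (not all equal)
t=3: [80, 120, 80, 87]  (not all equal)
t=4: [60, 65, 60, 83]  (not all equal)
t=5: [61, 42, 61, 50]  (not all equal)
t=6: [18, 33, 18, 36]  (not all equal)
t=7: [126, 107, 126, 109]  (not all equal)
t=8: [110, 51, 110, 52]  (not all equal)
t=9: [49, 112, 49, 113]  (not all equal)
t=10: [59, 46, 59, 14]  (not all equal)
t=11: [49, 32, 49, 50]  (not all equal)
t=12: [61, 43, 61, 18]  (not all equal)
t=13: [50, 33, 50, 55]  (not all equal)
t=14: [66, 45, 66, 22]  (not all equal)
t=15: [57, 42, 57, 65]  (not all equal)
t=16: [28, 27, 28, 37]  (not all equal)
t=17: [127, 120, 127, 125]  (not all equal)
t=18: [22, 25, 22, 28]  (not all equal)
t=19: [115, 110, 115, 111]  (not all equal)
t=20: [109, 36, 109, 36]  (not all equal)
t=21: [137, 137, 137, 137]  (all equal)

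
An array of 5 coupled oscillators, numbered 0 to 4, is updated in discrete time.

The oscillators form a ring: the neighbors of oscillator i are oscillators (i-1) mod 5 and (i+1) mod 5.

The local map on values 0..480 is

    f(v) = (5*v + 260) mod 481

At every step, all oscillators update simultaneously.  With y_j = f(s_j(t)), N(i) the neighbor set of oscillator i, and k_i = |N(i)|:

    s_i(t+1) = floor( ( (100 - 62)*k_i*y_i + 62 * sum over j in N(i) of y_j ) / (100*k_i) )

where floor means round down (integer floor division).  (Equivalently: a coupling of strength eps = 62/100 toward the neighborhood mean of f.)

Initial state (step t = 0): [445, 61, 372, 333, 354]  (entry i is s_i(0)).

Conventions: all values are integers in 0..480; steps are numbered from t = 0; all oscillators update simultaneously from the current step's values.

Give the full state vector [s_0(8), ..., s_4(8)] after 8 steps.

Answer: [173, 206, 196, 169, 198]

Derivation:
t=0: [445, 61, 372, 333, 354]
t=1: [89, 117, 100, 94, 65]
t=2: [230, 294, 296, 213, 186]
t=3: [329, 340, 314, 300, 338]
t=4: [194, 276, 256, 248, 251]
t=5: [185, 188, 115, 74, 128]
t=6: [288, 269, 254, 296, 274]
t=7: [205, 168, 175, 197, 242]
t=8: [173, 206, 196, 169, 198]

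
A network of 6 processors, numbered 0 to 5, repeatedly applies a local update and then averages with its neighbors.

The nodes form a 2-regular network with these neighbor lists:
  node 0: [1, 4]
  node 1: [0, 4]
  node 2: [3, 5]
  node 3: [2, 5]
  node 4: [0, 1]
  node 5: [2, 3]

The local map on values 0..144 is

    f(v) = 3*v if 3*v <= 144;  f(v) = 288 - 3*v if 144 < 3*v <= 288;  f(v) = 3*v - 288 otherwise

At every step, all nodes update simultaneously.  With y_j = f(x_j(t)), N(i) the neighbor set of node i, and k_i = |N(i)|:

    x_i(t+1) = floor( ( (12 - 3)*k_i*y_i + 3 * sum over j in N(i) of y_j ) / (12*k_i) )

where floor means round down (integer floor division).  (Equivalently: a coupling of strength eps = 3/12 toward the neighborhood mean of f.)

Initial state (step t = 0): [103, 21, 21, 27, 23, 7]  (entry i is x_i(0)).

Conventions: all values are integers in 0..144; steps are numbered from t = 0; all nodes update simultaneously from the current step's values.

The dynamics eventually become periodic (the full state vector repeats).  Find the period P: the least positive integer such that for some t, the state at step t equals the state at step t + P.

Simulating step by step:
t=0: [103, 21, 21, 27, 23, 7]
t=1: [32, 58, 60, 71, 62, 33]
t=2: [99, 110, 102, 82, 102, 97]
t=3: [14, 34, 19, 34, 19, 9]
t=4: [51, 88, 58, 87, 60, 40]
t=5: [117, 48, 103, 49, 100, 107]
t=6: [66, 117, 37, 112, 34, 45]
t=7: [88, 71, 106, 66, 95, 121]
t=8: [27, 59, 43, 80, 14, 71]
t=9: [79, 98, 112, 61, 55, 78]
t=10: [54, 26, 55, 91, 99, 59]
t=11: [105, 75, 108, 40, 32, 100]
t=12: [40, 62, 43, 96, 83, 28]
t=13: [107, 96, 107, 26, 57, 79]
t=14: [39, 18, 40, 69, 91, 52]
t=15: [96, 57, 116, 92, 32, 124]
t=16: [26, 99, 57, 27, 86, 72]
t=17: [63, 20, 106, 84, 33, 78]
t=18: [94, 69, 33, 37, 94, 48]
t=19: [15, 62, 106, 113, 15, 134]
t=20: [52, 87, 43, 56, 52, 95]
t=21: [118, 53, 112, 106, 118, 33]
t=22: [73, 113, 52, 40, 73, 84]
t=23: [66, 55, 118, 111, 66, 58]
t=24: [94, 114, 69, 56, 94, 99]
t=25: [12, 42, 76, 101, 12, 31]
t=26: [47, 103, 58, 30, 47, 79]
t=27: [126, 51, 103, 88, 126, 63]
t=28: [95, 123, 31, 33, 95, 79]
t=29: [12, 61, 88, 92, 12, 62]
t=30: [44, 87, 32, 24, 44, 81]
t=31: [118, 53, 86, 71, 118, 54]
t=32: [73, 113, 47, 75, 73, 107]
t=33: [66, 55, 117, 69, 66, 50]
t=34: [94, 114, 74, 85, 94, 121]
t=35: [12, 42, 63, 42, 12, 68]
t=36: [47, 103, 100, 117, 47, 91]
t=37: [126, 51, 18, 50, 126, 20]
t=38: [95, 123, 65, 117, 95, 69]
t=39: [12, 61, 87, 69, 12, 80]
t=40: [44, 87, 36, 70, 44, 49]
t=41: [118, 53, 108, 89, 118, 129]
t=42: [73, 113, 42, 32, 73, 81]
t=43: [66, 55, 112, 93, 66, 61]
t=44: [94, 114, 50, 25, 94, 85]
t=45: [12, 42, 117, 77, 12, 51]
t=46: [47, 103, 71, 67, 47, 116]
t=47: [126, 51, 74, 82, 126, 65]
t=48: [95, 123, 66, 51, 95, 83]
t=49: [12, 61, 89, 117, 12, 57]
t=50: [44, 87, 38, 64, 44, 98]
t=51: [118, 53, 98, 87, 118, 30]
t=52: [73, 113, 19, 32, 73, 71]
t=53: [66, 55, 64, 88, 66, 75]
t=54: [94, 114, 82, 37, 94, 62]
t=55: [12, 42, 58, 101, 12, 95]
t=56: [47, 103, 87, 25, 47, 18]
t=57: [126, 51, 36, 66, 126, 53]
t=58: [95, 123, 108, 97, 95, 121]
t=59: [12, 61, 36, 16, 12, 61]
t=60: [44, 87, 100, 62, 44, 98]
t=61: [118, 53, 22, 78, 118, 18]
t=62: [73, 113, 63, 55, 73, 55]
t=63: [66, 55, 105, 120, 66, 120]
t=64: [94, 114, 38, 66, 94, 66]
t=65: [12, 42, 108, 93, 12, 93]
t=66: [47, 103, 29, 12, 47, 12]
t=67: [126, 51, 74, 42, 126, 42]
t=68: [95, 123, 81, 118, 95, 118]
t=69: [12, 61, 50, 63, 12, 63]
t=70: [44, 87, 128, 103, 44, 103]
t=71: [118, 53, 77, 30, 118, 30]
t=72: [73, 113, 65, 85, 73, 85]
t=73: [66, 55, 78, 40, 66, 40]
t=74: [94, 114, 70, 111, 94, 111]
t=75: [12, 42, 69, 49, 12, 49]
t=76: [47, 103, 96, 133, 47, 133]
t=77: [126, 51, 27, 97, 126, 97]
t=78: [95, 123, 61, 12, 95, 12]
t=79: [12, 61, 87, 44, 12, 44]
t=80: [44, 87, 53, 118, 44, 118]
t=81: [118, 53, 113, 73, 118, 73]
t=82: [73, 113, 55, 66, 73, 66]
t=83: [66, 55, 114, 94, 66, 94]
t=84: [94, 114, 42, 12, 94, 12]
t=85: [12, 42, 103, 47, 12, 47]
t=86: [47, 103, 51, 126, 47, 126]
t=87: [126, 51, 123, 95, 126, 95]
t=88: [95, 123, 61, 12, 95, 12]

Answer: 10
Key observation: The state at step 78, [95, 123, 61, 12, 95, 12], reappears at step 88 — and no state repeats earlier — so the cycle the system enters has period 10.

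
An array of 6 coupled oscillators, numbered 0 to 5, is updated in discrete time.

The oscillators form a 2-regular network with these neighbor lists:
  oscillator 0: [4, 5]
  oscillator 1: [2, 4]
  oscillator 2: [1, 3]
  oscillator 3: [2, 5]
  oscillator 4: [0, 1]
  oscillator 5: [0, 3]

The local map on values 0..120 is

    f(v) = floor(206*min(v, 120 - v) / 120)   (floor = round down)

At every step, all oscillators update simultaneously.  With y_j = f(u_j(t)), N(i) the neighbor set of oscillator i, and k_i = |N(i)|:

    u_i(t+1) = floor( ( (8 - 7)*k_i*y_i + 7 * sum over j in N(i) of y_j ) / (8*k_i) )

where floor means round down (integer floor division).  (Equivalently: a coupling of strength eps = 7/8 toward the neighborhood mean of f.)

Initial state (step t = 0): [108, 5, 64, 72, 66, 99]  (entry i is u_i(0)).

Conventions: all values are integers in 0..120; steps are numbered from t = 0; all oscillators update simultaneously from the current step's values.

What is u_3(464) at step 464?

Answer: u_3(464) = 65
Key observation: The state at step 21, [59, 59, 93, 59, 93, 93], reappears at step 31: the system is in a cycle of period 10 from step 21 on.  Therefore the state at step 464 equals the state at step 21 + ((464 - 21) mod 10) = 24, which is [65, 65, 81, 65, 81, 81].

Derivation:
t=0: [108, 5, 64, 72, 66, 99]
t=1: [58, 83, 51, 68, 23, 49]
t=2: [66, 63, 77, 85, 75, 92]
t=3: [66, 77, 77, 60, 92, 72]
t=4: [68, 62, 86, 80, 78, 95]
t=5: [61, 69, 80, 52, 91, 73]
t=6: [69, 62, 85, 75, 88, 93]
t=7: [54, 62, 84, 56, 88, 77]
t=8: [67, 62, 92, 70, 90, 91]
t=9: [55, 55, 86, 53, 89, 82]
t=10: [63, 60, 87, 65, 88, 88]
t=11: [59, 61, 93, 59, 94, 90]
t=12: [54, 52, 94, 55, 93, 94]
t=13: [50, 50, 85, 50, 84, 86]
t=14: [62, 63, 81, 62, 82, 81]
t=15: [69, 69, 94, 70, 93, 94]
t=16: [50, 50, 80, 49, 81, 80]
t=17: [69, 69, 82, 70, 82, 82]
t=18: [67, 67, 83, 67, 84, 83]
t=19: [65, 65, 86, 66, 86, 86]
t=20: [62, 62, 88, 62, 89, 88]
t=21: [59, 59, 93, 59, 93, 93]
t=22: [52, 52, 94, 52, 94, 94]
t=23: [49, 49, 83, 49, 83, 83]
t=24: [65, 65, 81, 65, 81, 81]
t=25: [69, 69, 90, 69, 90, 90]
t=26: [55, 55, 82, 55, 82, 82]
t=27: [68, 68, 90, 68, 90, 90]
t=28: [55, 55, 84, 55, 84, 84]
t=29: [65, 65, 89, 65, 89, 89]
t=30: [58, 58, 88, 58, 88, 88]
t=31: [59, 59, 93, 59, 93, 93]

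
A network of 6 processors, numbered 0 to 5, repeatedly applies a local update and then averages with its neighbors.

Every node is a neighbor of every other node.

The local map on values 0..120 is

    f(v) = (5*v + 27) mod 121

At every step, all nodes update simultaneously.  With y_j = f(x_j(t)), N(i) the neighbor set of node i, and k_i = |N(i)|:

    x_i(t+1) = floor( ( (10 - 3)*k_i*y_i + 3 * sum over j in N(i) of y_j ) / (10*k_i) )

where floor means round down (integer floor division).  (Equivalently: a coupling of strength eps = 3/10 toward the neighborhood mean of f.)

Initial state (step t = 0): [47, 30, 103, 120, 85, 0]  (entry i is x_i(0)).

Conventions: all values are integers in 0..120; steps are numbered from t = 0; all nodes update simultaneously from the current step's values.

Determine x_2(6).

Simulating step by step:
t=0: [47, 30, 103, 120, 85, 0]
t=1: [29, 52, 53, 30, 73, 33]
t=2: [50, 46, 50, 53, 36, 63]
t=3: [41, 28, 41, 51, 74, 83]
t=4: [96, 54, 96, 50, 47, 75]
t=5: [26, 46, 26, 34, 24, 36]
t=6: [39, 26, 39, 65, 33, 71]

Answer: x_2(6) = 39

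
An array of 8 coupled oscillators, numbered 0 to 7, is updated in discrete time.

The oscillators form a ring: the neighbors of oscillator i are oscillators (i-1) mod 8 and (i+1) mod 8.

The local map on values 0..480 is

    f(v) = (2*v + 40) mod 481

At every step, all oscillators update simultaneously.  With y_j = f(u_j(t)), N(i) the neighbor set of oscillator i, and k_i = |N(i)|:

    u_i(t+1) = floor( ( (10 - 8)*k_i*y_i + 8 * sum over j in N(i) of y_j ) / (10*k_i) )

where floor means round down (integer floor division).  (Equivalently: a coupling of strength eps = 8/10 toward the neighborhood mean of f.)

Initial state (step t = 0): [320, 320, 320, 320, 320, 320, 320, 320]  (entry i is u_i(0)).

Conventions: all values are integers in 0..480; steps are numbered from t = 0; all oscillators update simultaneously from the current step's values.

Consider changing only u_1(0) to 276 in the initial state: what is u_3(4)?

Simulating step by step:
t=0: [320, 276, 320, 320, 320, 320, 320, 320]
t=1: [163, 181, 163, 199, 199, 199, 199, 199]
t=2: [409, 373, 409, 409, 438, 438, 438, 409]
t=3: [348, 362, 348, 400, 411, 435, 411, 400]
t=4: [307, 260, 307, 326, 391, 390, 391, 326]

Answer: u_3(4) = 326
Key observation: This trace re-runs the system from the modified initial state.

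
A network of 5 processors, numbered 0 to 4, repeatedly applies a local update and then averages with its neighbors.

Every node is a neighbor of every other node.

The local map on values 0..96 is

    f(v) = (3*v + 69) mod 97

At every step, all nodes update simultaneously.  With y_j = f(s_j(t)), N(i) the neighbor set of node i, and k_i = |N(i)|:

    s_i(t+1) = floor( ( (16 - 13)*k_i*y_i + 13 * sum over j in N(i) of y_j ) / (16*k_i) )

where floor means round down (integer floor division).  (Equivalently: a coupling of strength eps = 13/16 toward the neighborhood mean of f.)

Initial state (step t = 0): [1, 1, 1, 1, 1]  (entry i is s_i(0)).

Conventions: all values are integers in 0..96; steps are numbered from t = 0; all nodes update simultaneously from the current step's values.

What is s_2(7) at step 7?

Simulating step by step:
t=0: [1, 1, 1, 1, 1]
t=1: [72, 72, 72, 72, 72]
t=2: [91, 91, 91, 91, 91]
t=3: [51, 51, 51, 51, 51]
t=4: [28, 28, 28, 28, 28]
t=5: [56, 56, 56, 56, 56]
t=6: [43, 43, 43, 43, 43]
t=7: [4, 4, 4, 4, 4]

Answer: s_2(7) = 4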